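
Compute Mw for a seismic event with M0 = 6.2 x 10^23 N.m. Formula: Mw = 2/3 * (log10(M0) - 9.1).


log10(M0) = log10(6.2 x 10^23) = 23.7924
Mw = 2/3 * (23.7924 - 9.1)
= 2/3 * 14.6924
= 9.79

9.79


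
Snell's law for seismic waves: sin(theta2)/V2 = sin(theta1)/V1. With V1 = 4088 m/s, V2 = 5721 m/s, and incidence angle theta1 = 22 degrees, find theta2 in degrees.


sin(theta1) = sin(22 deg) = 0.374607
sin(theta2) = V2/V1 * sin(theta1) = 5721/4088 * 0.374607 = 0.524248
theta2 = arcsin(0.524248) = 31.6176 degrees

31.6176


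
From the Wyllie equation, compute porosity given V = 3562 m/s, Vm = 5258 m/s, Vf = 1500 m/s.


1/V - 1/Vm = 1/3562 - 1/5258 = 9.055e-05
1/Vf - 1/Vm = 1/1500 - 1/5258 = 0.00047648
phi = 9.055e-05 / 0.00047648 = 0.19

0.19


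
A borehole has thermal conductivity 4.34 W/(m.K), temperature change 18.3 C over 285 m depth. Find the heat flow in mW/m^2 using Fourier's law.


q = k * dT / dz * 1000
= 4.34 * 18.3 / 285 * 1000
= 0.278674 * 1000
= 278.6737 mW/m^2

278.6737


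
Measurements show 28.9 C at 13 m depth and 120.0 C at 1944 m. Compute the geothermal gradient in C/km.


dT = 120.0 - 28.9 = 91.1 C
dz = 1944 - 13 = 1931 m
gradient = dT/dz * 1000 = 91.1/1931 * 1000 = 47.1776 C/km

47.1776


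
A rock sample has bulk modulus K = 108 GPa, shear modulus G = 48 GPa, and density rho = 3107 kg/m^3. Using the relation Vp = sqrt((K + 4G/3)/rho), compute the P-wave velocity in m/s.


First compute the effective modulus:
K + 4G/3 = 108e9 + 4*48e9/3 = 172000000000.0 Pa
Then divide by density:
172000000000.0 / 3107 = 55358867.0743 Pa/(kg/m^3)
Take the square root:
Vp = sqrt(55358867.0743) = 7440.35 m/s

7440.35


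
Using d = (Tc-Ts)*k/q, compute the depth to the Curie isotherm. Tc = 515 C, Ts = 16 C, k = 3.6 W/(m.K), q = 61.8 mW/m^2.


T_Curie - T_surf = 515 - 16 = 499 C
Convert q to W/m^2: 61.8 mW/m^2 = 0.0618 W/m^2
d = 499 * 3.6 / 0.0618 = 29067.96 m

29067.96


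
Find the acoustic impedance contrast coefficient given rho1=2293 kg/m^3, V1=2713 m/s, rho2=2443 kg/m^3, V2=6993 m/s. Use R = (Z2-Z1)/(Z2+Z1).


Z1 = 2293 * 2713 = 6220909
Z2 = 2443 * 6993 = 17083899
R = (17083899 - 6220909) / (17083899 + 6220909) = 10862990 / 23304808 = 0.4661

0.4661


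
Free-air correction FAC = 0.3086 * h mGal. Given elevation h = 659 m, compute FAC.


FAC = 0.3086 * h
= 0.3086 * 659
= 203.3674 mGal

203.3674


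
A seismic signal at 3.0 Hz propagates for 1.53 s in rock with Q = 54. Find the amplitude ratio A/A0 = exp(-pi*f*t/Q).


pi*f*t/Q = pi*3.0*1.53/54 = 0.267035
A/A0 = exp(-0.267035) = 0.765646

0.765646


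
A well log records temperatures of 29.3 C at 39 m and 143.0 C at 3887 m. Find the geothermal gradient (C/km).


dT = 143.0 - 29.3 = 113.7 C
dz = 3887 - 39 = 3848 m
gradient = dT/dz * 1000 = 113.7/3848 * 1000 = 29.5478 C/km

29.5478


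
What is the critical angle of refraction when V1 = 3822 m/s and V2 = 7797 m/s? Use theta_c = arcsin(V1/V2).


V1/V2 = 3822/7797 = 0.490189
theta_c = arcsin(0.490189) = 29.353 degrees

29.353


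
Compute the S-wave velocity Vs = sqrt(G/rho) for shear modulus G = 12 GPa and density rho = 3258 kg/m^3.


Convert G to Pa: G = 12e9 Pa
Compute G/rho = 12e9 / 3258 = 3683241.2523
Vs = sqrt(3683241.2523) = 1919.18 m/s

1919.18


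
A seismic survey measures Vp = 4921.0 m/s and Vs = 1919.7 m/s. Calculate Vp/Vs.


Vp/Vs = 4921.0 / 1919.7
= 2.5634

2.5634


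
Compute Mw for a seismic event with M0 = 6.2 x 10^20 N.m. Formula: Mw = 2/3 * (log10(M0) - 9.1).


log10(M0) = log10(6.2 x 10^20) = 20.7924
Mw = 2/3 * (20.7924 - 9.1)
= 2/3 * 11.6924
= 7.79

7.79


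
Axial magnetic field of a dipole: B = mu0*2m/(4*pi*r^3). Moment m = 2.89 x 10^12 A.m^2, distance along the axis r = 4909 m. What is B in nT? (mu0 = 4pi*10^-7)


m = 2.89 x 10^12 = 2890000000000 A.m^2
2m = 5780000000000 A.m^2
r^3 = 4909^3 = 118298461429
B = (4pi*10^-7) * 5780000000000 / (4*pi * 118298461429) * 1e9
= 7263362.2151 / 1486582309425.29 * 1e9
= 4885.9469 nT

4885.9469


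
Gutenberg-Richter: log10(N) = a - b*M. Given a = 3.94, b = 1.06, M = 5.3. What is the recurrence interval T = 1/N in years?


log10(N) = 3.94 - 1.06*5.3 = -1.678
N = 10^-1.678 = 0.020989
T = 1/N = 1/0.020989 = 47.6431 years

47.6431


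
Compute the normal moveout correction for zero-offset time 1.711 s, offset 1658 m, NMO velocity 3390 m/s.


x/Vnmo = 1658/3390 = 0.489086
(x/Vnmo)^2 = 0.239205
t0^2 = 2.927521
sqrt(2.927521 + 0.239205) = 1.77953
dt = 1.77953 - 1.711 = 0.06853

0.06853


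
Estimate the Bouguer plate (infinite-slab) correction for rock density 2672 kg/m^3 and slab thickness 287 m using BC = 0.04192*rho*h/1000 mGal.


BC = 0.04192 * rho * h / 1000
= 0.04192 * 2672 * 287 / 1000
= 32.1469 mGal

32.1469


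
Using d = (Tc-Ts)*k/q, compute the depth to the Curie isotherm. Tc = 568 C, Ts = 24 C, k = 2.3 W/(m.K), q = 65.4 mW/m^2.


T_Curie - T_surf = 568 - 24 = 544 C
Convert q to W/m^2: 65.4 mW/m^2 = 0.0654 W/m^2
d = 544 * 2.3 / 0.0654 = 19131.5 m

19131.5


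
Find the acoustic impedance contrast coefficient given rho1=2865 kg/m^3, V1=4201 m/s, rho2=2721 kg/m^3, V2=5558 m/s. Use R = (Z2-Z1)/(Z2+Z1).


Z1 = 2865 * 4201 = 12035865
Z2 = 2721 * 5558 = 15123318
R = (15123318 - 12035865) / (15123318 + 12035865) = 3087453 / 27159183 = 0.1137

0.1137


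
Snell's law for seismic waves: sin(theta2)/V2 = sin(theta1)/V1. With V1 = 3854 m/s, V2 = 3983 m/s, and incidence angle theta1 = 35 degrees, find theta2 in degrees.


sin(theta1) = sin(35 deg) = 0.573576
sin(theta2) = V2/V1 * sin(theta1) = 3983/3854 * 0.573576 = 0.592775
theta2 = arcsin(0.592775) = 36.3542 degrees

36.3542


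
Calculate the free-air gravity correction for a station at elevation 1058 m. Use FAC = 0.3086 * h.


FAC = 0.3086 * h
= 0.3086 * 1058
= 326.4988 mGal

326.4988


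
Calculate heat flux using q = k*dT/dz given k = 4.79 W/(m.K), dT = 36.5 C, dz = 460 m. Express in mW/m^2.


q = k * dT / dz * 1000
= 4.79 * 36.5 / 460 * 1000
= 0.380076 * 1000
= 380.0761 mW/m^2

380.0761


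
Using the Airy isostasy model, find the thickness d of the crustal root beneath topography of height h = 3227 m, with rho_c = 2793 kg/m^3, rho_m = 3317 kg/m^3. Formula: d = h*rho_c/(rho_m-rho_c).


rho_m - rho_c = 3317 - 2793 = 524
d = 3227 * 2793 / 524
= 9013011 / 524
= 17200.4 m

17200.4


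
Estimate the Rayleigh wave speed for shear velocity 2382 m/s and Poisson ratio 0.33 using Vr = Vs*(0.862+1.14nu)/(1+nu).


Numerator factor = 0.862 + 1.14*0.33 = 1.2382
Denominator = 1 + 0.33 = 1.33
Vr = 2382 * 1.2382 / 1.33 = 2217.59 m/s

2217.59


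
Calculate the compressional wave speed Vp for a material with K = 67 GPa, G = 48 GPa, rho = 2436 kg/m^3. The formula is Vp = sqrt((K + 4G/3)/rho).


First compute the effective modulus:
K + 4G/3 = 67e9 + 4*48e9/3 = 131000000000.0 Pa
Then divide by density:
131000000000.0 / 2436 = 53776683.087 Pa/(kg/m^3)
Take the square root:
Vp = sqrt(53776683.087) = 7333.26 m/s

7333.26


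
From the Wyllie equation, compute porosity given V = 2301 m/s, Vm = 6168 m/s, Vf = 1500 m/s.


1/V - 1/Vm = 1/2301 - 1/6168 = 0.00027247
1/Vf - 1/Vm = 1/1500 - 1/6168 = 0.00050454
phi = 0.00027247 / 0.00050454 = 0.54

0.54


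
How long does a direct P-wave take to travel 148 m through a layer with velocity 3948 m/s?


t = x / V
= 148 / 3948
= 0.0375 s

0.0375


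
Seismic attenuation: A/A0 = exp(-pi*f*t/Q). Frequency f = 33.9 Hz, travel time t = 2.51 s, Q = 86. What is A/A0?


pi*f*t/Q = pi*33.9*2.51/86 = 3.108314
A/A0 = exp(-3.108314) = 0.044676

0.044676


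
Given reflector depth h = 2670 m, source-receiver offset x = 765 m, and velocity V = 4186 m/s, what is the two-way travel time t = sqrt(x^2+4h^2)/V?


x^2 + 4h^2 = 765^2 + 4*2670^2 = 585225 + 28515600 = 29100825
sqrt(29100825) = 5394.5181
t = 5394.5181 / 4186 = 1.2887 s

1.2887


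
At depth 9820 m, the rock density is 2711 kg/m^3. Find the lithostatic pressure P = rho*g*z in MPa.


P = rho * g * z / 1e6
= 2711 * 9.81 * 9820 / 1e6
= 261162016.2 / 1e6
= 261.162 MPa

261.162


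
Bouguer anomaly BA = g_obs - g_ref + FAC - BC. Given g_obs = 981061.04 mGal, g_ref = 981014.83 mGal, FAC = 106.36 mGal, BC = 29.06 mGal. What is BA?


BA = g_obs - g_ref + FAC - BC
= 981061.04 - 981014.83 + 106.36 - 29.06
= 123.51 mGal

123.51


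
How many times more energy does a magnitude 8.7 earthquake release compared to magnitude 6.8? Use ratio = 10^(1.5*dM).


M2 - M1 = 8.7 - 6.8 = 1.9
1.5 * 1.9 = 2.85
ratio = 10^2.85 = 707.95

707.95


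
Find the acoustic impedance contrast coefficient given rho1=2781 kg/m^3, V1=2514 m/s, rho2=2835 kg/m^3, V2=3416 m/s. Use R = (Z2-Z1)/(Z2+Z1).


Z1 = 2781 * 2514 = 6991434
Z2 = 2835 * 3416 = 9684360
R = (9684360 - 6991434) / (9684360 + 6991434) = 2692926 / 16675794 = 0.1615

0.1615


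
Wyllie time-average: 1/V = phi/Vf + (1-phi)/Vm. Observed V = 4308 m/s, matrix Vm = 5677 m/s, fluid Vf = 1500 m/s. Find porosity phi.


1/V - 1/Vm = 1/4308 - 1/5677 = 5.598e-05
1/Vf - 1/Vm = 1/1500 - 1/5677 = 0.00049052
phi = 5.598e-05 / 0.00049052 = 0.1141

0.1141


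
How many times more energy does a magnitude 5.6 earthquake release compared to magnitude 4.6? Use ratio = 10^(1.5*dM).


M2 - M1 = 5.6 - 4.6 = 1.0
1.5 * 1.0 = 1.5
ratio = 10^1.5 = 31.62

31.62


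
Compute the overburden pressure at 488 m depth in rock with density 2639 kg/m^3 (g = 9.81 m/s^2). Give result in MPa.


P = rho * g * z / 1e6
= 2639 * 9.81 * 488 / 1e6
= 12633631.92 / 1e6
= 12.6336 MPa

12.6336


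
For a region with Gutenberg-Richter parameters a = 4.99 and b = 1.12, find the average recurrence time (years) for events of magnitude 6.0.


log10(N) = 4.99 - 1.12*6.0 = -1.73
N = 10^-1.73 = 0.018621
T = 1/N = 1/0.018621 = 53.7032 years

53.7032


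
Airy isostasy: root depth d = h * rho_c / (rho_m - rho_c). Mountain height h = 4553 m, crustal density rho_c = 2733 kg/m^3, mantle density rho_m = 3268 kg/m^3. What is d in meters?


rho_m - rho_c = 3268 - 2733 = 535
d = 4553 * 2733 / 535
= 12443349 / 535
= 23258.6 m

23258.6


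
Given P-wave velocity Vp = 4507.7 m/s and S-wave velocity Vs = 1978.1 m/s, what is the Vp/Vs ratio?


Vp/Vs = 4507.7 / 1978.1
= 2.2788

2.2788


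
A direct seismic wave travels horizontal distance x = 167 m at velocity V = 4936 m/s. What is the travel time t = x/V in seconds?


t = x / V
= 167 / 4936
= 0.0338 s

0.0338


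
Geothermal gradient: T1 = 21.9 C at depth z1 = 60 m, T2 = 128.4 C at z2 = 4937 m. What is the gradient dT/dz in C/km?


dT = 128.4 - 21.9 = 106.5 C
dz = 4937 - 60 = 4877 m
gradient = dT/dz * 1000 = 106.5/4877 * 1000 = 21.8372 C/km

21.8372


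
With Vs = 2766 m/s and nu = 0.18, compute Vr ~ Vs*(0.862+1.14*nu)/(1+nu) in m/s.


Numerator factor = 0.862 + 1.14*0.18 = 1.0672
Denominator = 1 + 0.18 = 1.18
Vr = 2766 * 1.0672 / 1.18 = 2501.59 m/s

2501.59


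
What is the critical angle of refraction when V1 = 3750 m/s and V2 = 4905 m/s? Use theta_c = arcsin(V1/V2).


V1/V2 = 3750/4905 = 0.764526
theta_c = arcsin(0.764526) = 49.8648 degrees

49.8648


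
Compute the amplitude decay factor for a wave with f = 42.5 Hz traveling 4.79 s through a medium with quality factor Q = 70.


pi*f*t/Q = pi*42.5*4.79/70 = 9.136425
A/A0 = exp(-9.136425) = 0.000108

1.080000e-04


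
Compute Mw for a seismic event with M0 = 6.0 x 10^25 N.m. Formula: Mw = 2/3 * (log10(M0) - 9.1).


log10(M0) = log10(6.0 x 10^25) = 25.7782
Mw = 2/3 * (25.7782 - 9.1)
= 2/3 * 16.6782
= 11.12

11.12


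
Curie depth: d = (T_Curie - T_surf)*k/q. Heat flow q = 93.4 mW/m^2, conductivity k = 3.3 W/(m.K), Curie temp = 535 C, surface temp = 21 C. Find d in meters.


T_Curie - T_surf = 535 - 21 = 514 C
Convert q to W/m^2: 93.4 mW/m^2 = 0.0934 W/m^2
d = 514 * 3.3 / 0.0934 = 18160.6 m

18160.6


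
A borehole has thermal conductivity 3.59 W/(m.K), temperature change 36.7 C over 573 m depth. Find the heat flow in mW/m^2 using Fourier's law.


q = k * dT / dz * 1000
= 3.59 * 36.7 / 573 * 1000
= 0.229935 * 1000
= 229.9354 mW/m^2

229.9354


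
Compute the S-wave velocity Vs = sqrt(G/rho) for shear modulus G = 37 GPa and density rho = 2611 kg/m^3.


Convert G to Pa: G = 37e9 Pa
Compute G/rho = 37e9 / 2611 = 14170815.7794
Vs = sqrt(14170815.7794) = 3764.41 m/s

3764.41


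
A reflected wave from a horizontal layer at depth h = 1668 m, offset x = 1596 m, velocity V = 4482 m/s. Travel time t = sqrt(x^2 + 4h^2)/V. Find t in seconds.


x^2 + 4h^2 = 1596^2 + 4*1668^2 = 2547216 + 11128896 = 13676112
sqrt(13676112) = 3698.1228
t = 3698.1228 / 4482 = 0.8251 s

0.8251


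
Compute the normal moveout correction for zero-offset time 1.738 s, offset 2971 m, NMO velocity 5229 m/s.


x/Vnmo = 2971/5229 = 0.568177
(x/Vnmo)^2 = 0.322826
t0^2 = 3.020644
sqrt(3.020644 + 0.322826) = 1.828516
dt = 1.828516 - 1.738 = 0.090516

0.090516


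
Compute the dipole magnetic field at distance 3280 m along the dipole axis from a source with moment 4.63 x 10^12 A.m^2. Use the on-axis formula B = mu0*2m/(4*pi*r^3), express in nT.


m = 4.63 x 10^12 = 4630000000000 A.m^2
2m = 9260000000000 A.m^2
r^3 = 3280^3 = 35287552000
B = (4pi*10^-7) * 9260000000000 / (4*pi * 35287552000) * 1e9
= 11636459.188897 / 443436456505.47 * 1e9
= 26241.5483 nT

26241.5483


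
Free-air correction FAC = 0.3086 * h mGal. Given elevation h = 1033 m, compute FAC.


FAC = 0.3086 * h
= 0.3086 * 1033
= 318.7838 mGal

318.7838


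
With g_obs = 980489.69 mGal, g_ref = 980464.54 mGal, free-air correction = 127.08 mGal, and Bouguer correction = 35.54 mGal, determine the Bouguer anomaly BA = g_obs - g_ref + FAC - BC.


BA = g_obs - g_ref + FAC - BC
= 980489.69 - 980464.54 + 127.08 - 35.54
= 116.69 mGal

116.69


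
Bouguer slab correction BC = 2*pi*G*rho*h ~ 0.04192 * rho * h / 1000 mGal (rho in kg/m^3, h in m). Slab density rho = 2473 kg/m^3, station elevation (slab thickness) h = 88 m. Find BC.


BC = 0.04192 * rho * h / 1000
= 0.04192 * 2473 * 88 / 1000
= 9.1228 mGal

9.1228


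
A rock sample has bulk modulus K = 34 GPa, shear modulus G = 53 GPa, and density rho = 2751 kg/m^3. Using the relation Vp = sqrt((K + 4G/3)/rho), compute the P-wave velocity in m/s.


First compute the effective modulus:
K + 4G/3 = 34e9 + 4*53e9/3 = 104666666666.67 Pa
Then divide by density:
104666666666.67 / 2751 = 38046770.8712 Pa/(kg/m^3)
Take the square root:
Vp = sqrt(38046770.8712) = 6168.21 m/s

6168.21


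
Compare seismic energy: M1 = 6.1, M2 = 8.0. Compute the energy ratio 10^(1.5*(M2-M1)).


M2 - M1 = 8.0 - 6.1 = 1.9
1.5 * 1.9 = 2.85
ratio = 10^2.85 = 707.95

707.95


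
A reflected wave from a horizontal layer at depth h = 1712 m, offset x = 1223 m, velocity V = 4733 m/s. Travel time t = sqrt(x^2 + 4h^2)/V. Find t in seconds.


x^2 + 4h^2 = 1223^2 + 4*1712^2 = 1495729 + 11723776 = 13219505
sqrt(13219505) = 3635.8637
t = 3635.8637 / 4733 = 0.7682 s

0.7682


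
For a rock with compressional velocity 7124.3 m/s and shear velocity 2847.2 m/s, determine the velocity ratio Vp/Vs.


Vp/Vs = 7124.3 / 2847.2
= 2.5022

2.5022


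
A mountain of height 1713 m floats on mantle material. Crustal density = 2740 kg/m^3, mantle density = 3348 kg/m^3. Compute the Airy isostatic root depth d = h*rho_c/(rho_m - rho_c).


rho_m - rho_c = 3348 - 2740 = 608
d = 1713 * 2740 / 608
= 4693620 / 608
= 7719.77 m

7719.77


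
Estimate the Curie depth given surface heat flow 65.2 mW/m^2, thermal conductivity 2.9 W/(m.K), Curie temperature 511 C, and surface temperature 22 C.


T_Curie - T_surf = 511 - 22 = 489 C
Convert q to W/m^2: 65.2 mW/m^2 = 0.0652 W/m^2
d = 489 * 2.9 / 0.0652 = 21750.0 m

21750.0


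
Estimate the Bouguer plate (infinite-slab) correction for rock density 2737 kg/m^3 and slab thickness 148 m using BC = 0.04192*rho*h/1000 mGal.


BC = 0.04192 * rho * h / 1000
= 0.04192 * 2737 * 148 / 1000
= 16.9808 mGal

16.9808


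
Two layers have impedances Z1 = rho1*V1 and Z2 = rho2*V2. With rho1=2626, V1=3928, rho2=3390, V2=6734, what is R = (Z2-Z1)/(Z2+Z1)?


Z1 = 2626 * 3928 = 10314928
Z2 = 3390 * 6734 = 22828260
R = (22828260 - 10314928) / (22828260 + 10314928) = 12513332 / 33143188 = 0.3776

0.3776


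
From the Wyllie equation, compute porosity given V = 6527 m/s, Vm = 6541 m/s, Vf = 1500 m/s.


1/V - 1/Vm = 1/6527 - 1/6541 = 3.3e-07
1/Vf - 1/Vm = 1/1500 - 1/6541 = 0.00051378
phi = 3.3e-07 / 0.00051378 = 0.0006

6.000000e-04


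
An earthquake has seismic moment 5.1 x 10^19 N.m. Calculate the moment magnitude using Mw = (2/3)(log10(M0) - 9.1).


log10(M0) = log10(5.1 x 10^19) = 19.7076
Mw = 2/3 * (19.7076 - 9.1)
= 2/3 * 10.6076
= 7.07

7.07


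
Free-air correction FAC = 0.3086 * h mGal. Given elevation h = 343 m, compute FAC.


FAC = 0.3086 * h
= 0.3086 * 343
= 105.8498 mGal

105.8498


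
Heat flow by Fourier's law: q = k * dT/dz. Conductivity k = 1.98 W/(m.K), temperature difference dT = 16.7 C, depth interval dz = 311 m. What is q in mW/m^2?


q = k * dT / dz * 1000
= 1.98 * 16.7 / 311 * 1000
= 0.106322 * 1000
= 106.3215 mW/m^2

106.3215


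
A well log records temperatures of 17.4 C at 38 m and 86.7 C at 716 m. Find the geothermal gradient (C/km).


dT = 86.7 - 17.4 = 69.3 C
dz = 716 - 38 = 678 m
gradient = dT/dz * 1000 = 69.3/678 * 1000 = 102.2124 C/km

102.2124


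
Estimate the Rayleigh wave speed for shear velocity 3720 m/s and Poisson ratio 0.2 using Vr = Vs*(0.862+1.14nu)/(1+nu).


Numerator factor = 0.862 + 1.14*0.2 = 1.09
Denominator = 1 + 0.2 = 1.2
Vr = 3720 * 1.09 / 1.2 = 3379.0 m/s

3379.0


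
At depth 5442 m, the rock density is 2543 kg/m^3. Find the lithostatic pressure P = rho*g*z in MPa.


P = rho * g * z / 1e6
= 2543 * 9.81 * 5442 / 1e6
= 135760648.86 / 1e6
= 135.7606 MPa

135.7606


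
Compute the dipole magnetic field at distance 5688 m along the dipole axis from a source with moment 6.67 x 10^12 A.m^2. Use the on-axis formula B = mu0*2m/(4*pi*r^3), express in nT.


m = 6.67 x 10^12 = 6670000000000 A.m^2
2m = 13340000000000 A.m^2
r^3 = 5688^3 = 184025820672
B = (4pi*10^-7) * 13340000000000 / (4*pi * 184025820672) * 1e9
= 16763538.399555 / 2312536665175.95 * 1e9
= 7248.9828 nT

7248.9828


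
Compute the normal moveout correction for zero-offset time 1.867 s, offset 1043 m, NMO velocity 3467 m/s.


x/Vnmo = 1043/3467 = 0.300836
(x/Vnmo)^2 = 0.090503
t0^2 = 3.485689
sqrt(3.485689 + 0.090503) = 1.891082
dt = 1.891082 - 1.867 = 0.024082

0.024082


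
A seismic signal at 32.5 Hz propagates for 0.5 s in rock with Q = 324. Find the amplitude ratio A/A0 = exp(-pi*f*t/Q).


pi*f*t/Q = pi*32.5*0.5/324 = 0.157564
A/A0 = exp(-0.157564) = 0.854222

0.854222


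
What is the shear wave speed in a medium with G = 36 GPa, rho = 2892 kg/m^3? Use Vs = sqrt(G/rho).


Convert G to Pa: G = 36e9 Pa
Compute G/rho = 36e9 / 2892 = 12448132.7801
Vs = sqrt(12448132.7801) = 3528.19 m/s

3528.19


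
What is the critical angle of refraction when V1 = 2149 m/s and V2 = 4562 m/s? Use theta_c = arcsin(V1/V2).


V1/V2 = 2149/4562 = 0.471065
theta_c = arcsin(0.471065) = 28.1035 degrees

28.1035


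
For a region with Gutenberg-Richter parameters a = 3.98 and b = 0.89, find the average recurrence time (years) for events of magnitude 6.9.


log10(N) = 3.98 - 0.89*6.9 = -2.161
N = 10^-2.161 = 0.006902
T = 1/N = 1/0.006902 = 144.8772 years

144.8772


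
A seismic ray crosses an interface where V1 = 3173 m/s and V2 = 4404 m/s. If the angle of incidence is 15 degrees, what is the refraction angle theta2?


sin(theta1) = sin(15 deg) = 0.258819
sin(theta2) = V2/V1 * sin(theta1) = 4404/3173 * 0.258819 = 0.359231
theta2 = arcsin(0.359231) = 21.053 degrees

21.053


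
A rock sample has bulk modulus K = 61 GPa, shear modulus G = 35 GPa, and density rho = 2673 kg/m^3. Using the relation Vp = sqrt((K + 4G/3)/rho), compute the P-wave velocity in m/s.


First compute the effective modulus:
K + 4G/3 = 61e9 + 4*35e9/3 = 107666666666.67 Pa
Then divide by density:
107666666666.67 / 2673 = 40279336.5756 Pa/(kg/m^3)
Take the square root:
Vp = sqrt(40279336.5756) = 6346.6 m/s

6346.6


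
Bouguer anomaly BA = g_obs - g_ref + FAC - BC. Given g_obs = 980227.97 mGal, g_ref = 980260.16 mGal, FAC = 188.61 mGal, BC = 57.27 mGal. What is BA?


BA = g_obs - g_ref + FAC - BC
= 980227.97 - 980260.16 + 188.61 - 57.27
= 99.15 mGal

99.15


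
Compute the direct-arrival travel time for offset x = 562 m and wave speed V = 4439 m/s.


t = x / V
= 562 / 4439
= 0.1266 s

0.1266


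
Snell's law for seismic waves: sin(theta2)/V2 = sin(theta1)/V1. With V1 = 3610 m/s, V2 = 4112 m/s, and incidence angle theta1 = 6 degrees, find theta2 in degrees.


sin(theta1) = sin(6 deg) = 0.104528
sin(theta2) = V2/V1 * sin(theta1) = 4112/3610 * 0.104528 = 0.119064
theta2 = arcsin(0.119064) = 6.8381 degrees

6.8381


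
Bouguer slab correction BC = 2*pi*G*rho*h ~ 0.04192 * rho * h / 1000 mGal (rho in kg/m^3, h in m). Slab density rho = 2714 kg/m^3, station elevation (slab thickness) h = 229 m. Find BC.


BC = 0.04192 * rho * h / 1000
= 0.04192 * 2714 * 229 / 1000
= 26.0535 mGal

26.0535


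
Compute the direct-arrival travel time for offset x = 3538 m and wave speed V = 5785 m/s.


t = x / V
= 3538 / 5785
= 0.6116 s

0.6116


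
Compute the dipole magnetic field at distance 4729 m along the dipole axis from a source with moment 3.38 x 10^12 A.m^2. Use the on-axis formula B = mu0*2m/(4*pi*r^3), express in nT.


m = 3.38 x 10^12 = 3380000000000 A.m^2
2m = 6760000000000 A.m^2
r^3 = 4729^3 = 105756712489
B = (4pi*10^-7) * 6760000000000 / (4*pi * 105756712489) * 1e9
= 8494866.535307 / 1328978044093.0 * 1e9
= 6392.0293 nT

6392.0293


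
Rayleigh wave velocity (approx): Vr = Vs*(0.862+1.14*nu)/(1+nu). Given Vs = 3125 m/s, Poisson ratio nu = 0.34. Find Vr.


Numerator factor = 0.862 + 1.14*0.34 = 1.2496
Denominator = 1 + 0.34 = 1.34
Vr = 3125 * 1.2496 / 1.34 = 2914.18 m/s

2914.18


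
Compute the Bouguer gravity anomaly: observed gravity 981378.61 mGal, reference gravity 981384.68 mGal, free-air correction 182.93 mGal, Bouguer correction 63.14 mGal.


BA = g_obs - g_ref + FAC - BC
= 981378.61 - 981384.68 + 182.93 - 63.14
= 113.72 mGal

113.72


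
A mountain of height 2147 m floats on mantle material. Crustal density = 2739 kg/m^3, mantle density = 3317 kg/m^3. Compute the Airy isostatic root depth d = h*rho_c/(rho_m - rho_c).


rho_m - rho_c = 3317 - 2739 = 578
d = 2147 * 2739 / 578
= 5880633 / 578
= 10174.11 m

10174.11


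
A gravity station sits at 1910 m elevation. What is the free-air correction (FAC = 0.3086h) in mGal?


FAC = 0.3086 * h
= 0.3086 * 1910
= 589.426 mGal

589.426


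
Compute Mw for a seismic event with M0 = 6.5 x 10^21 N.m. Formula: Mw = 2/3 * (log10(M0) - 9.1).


log10(M0) = log10(6.5 x 10^21) = 21.8129
Mw = 2/3 * (21.8129 - 9.1)
= 2/3 * 12.7129
= 8.48

8.48


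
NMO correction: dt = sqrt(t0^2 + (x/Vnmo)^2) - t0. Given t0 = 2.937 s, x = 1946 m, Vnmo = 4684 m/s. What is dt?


x/Vnmo = 1946/4684 = 0.415457
(x/Vnmo)^2 = 0.172604
t0^2 = 8.625969
sqrt(8.625969 + 0.172604) = 2.966239
dt = 2.966239 - 2.937 = 0.029239

0.029239


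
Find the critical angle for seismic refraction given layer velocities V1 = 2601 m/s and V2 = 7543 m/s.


V1/V2 = 2601/7543 = 0.344823
theta_c = arcsin(0.344823) = 20.171 degrees

20.171


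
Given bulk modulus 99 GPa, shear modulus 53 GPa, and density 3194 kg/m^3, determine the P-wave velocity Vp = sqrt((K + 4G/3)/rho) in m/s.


First compute the effective modulus:
K + 4G/3 = 99e9 + 4*53e9/3 = 169666666666.67 Pa
Then divide by density:
169666666666.67 / 3194 = 53120434.1474 Pa/(kg/m^3)
Take the square root:
Vp = sqrt(53120434.1474) = 7288.38 m/s

7288.38


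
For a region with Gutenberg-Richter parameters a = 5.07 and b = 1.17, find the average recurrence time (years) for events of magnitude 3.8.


log10(N) = 5.07 - 1.17*3.8 = 0.624
N = 10^0.624 = 4.207266
T = 1/N = 1/4.207266 = 0.2377 years

0.2377


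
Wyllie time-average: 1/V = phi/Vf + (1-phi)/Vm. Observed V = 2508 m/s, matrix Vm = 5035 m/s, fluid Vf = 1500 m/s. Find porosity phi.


1/V - 1/Vm = 1/2508 - 1/5035 = 0.00020011
1/Vf - 1/Vm = 1/1500 - 1/5035 = 0.00046806
phi = 0.00020011 / 0.00046806 = 0.4275

0.4275


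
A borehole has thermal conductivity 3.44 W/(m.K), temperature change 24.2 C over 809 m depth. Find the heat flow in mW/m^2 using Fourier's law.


q = k * dT / dz * 1000
= 3.44 * 24.2 / 809 * 1000
= 0.102902 * 1000
= 102.9023 mW/m^2

102.9023


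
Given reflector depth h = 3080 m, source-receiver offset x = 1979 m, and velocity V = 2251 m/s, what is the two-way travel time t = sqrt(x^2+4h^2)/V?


x^2 + 4h^2 = 1979^2 + 4*3080^2 = 3916441 + 37945600 = 41862041
sqrt(41862041) = 6470.0882
t = 6470.0882 / 2251 = 2.8743 s

2.8743


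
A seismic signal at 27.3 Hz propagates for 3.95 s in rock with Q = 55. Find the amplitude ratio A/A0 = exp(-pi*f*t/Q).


pi*f*t/Q = pi*27.3*3.95/55 = 6.159521
A/A0 = exp(-6.159521) = 0.002113

0.002113


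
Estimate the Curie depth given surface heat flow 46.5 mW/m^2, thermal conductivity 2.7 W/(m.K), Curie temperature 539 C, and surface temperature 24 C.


T_Curie - T_surf = 539 - 24 = 515 C
Convert q to W/m^2: 46.5 mW/m^2 = 0.0465 W/m^2
d = 515 * 2.7 / 0.0465 = 29903.23 m

29903.23


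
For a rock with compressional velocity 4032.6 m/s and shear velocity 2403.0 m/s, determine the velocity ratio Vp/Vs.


Vp/Vs = 4032.6 / 2403.0
= 1.6782

1.6782


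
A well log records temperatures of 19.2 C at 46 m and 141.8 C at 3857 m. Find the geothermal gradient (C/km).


dT = 141.8 - 19.2 = 122.6 C
dz = 3857 - 46 = 3811 m
gradient = dT/dz * 1000 = 122.6/3811 * 1000 = 32.17 C/km

32.17


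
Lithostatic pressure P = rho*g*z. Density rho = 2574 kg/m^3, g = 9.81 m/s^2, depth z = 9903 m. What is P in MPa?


P = rho * g * z / 1e6
= 2574 * 9.81 * 9903 / 1e6
= 250060058.82 / 1e6
= 250.0601 MPa

250.0601


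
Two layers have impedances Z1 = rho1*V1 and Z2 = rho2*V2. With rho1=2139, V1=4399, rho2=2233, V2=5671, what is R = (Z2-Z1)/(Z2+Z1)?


Z1 = 2139 * 4399 = 9409461
Z2 = 2233 * 5671 = 12663343
R = (12663343 - 9409461) / (12663343 + 9409461) = 3253882 / 22072804 = 0.1474

0.1474


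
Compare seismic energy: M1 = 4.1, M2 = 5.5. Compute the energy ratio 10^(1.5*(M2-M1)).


M2 - M1 = 5.5 - 4.1 = 1.4
1.5 * 1.4 = 2.1
ratio = 10^2.1 = 125.89

125.89


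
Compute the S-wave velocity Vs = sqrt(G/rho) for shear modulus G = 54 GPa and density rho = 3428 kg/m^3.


Convert G to Pa: G = 54e9 Pa
Compute G/rho = 54e9 / 3428 = 15752625.4376
Vs = sqrt(15752625.4376) = 3968.96 m/s

3968.96


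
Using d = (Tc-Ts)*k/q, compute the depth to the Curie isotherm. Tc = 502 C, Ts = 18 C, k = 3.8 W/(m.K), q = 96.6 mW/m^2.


T_Curie - T_surf = 502 - 18 = 484 C
Convert q to W/m^2: 96.6 mW/m^2 = 0.0966 W/m^2
d = 484 * 3.8 / 0.0966 = 19039.34 m

19039.34


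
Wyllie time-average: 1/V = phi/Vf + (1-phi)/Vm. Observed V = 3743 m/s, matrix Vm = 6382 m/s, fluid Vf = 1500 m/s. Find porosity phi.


1/V - 1/Vm = 1/3743 - 1/6382 = 0.00011047
1/Vf - 1/Vm = 1/1500 - 1/6382 = 0.00050998
phi = 0.00011047 / 0.00050998 = 0.2166

0.2166


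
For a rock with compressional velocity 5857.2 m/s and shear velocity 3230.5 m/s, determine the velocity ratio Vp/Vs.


Vp/Vs = 5857.2 / 3230.5
= 1.8131

1.8131


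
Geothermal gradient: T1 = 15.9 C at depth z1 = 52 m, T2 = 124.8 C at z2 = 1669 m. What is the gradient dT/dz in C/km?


dT = 124.8 - 15.9 = 108.9 C
dz = 1669 - 52 = 1617 m
gradient = dT/dz * 1000 = 108.9/1617 * 1000 = 67.3469 C/km

67.3469


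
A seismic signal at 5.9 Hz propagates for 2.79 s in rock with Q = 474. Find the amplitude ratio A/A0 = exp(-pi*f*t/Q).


pi*f*t/Q = pi*5.9*2.79/474 = 0.109101
A/A0 = exp(-0.109101) = 0.89664

0.89664


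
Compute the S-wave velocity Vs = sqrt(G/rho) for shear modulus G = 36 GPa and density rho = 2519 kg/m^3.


Convert G to Pa: G = 36e9 Pa
Compute G/rho = 36e9 / 2519 = 14291385.4704
Vs = sqrt(14291385.4704) = 3780.39 m/s

3780.39


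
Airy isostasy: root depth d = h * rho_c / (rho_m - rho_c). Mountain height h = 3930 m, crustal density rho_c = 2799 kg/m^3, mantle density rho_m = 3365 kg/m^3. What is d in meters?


rho_m - rho_c = 3365 - 2799 = 566
d = 3930 * 2799 / 566
= 11000070 / 566
= 19434.75 m

19434.75


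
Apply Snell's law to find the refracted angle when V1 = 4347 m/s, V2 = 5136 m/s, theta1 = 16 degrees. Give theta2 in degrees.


sin(theta1) = sin(16 deg) = 0.275637
sin(theta2) = V2/V1 * sin(theta1) = 5136/4347 * 0.275637 = 0.325667
theta2 = arcsin(0.325667) = 19.006 degrees

19.006


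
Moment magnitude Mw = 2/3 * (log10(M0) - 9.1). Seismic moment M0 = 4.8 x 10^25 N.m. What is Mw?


log10(M0) = log10(4.8 x 10^25) = 25.6812
Mw = 2/3 * (25.6812 - 9.1)
= 2/3 * 16.5812
= 11.05

11.05


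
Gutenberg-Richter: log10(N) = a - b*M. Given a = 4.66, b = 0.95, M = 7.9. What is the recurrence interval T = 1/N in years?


log10(N) = 4.66 - 0.95*7.9 = -2.845
N = 10^-2.845 = 0.001429
T = 1/N = 1/0.001429 = 699.842 years

699.842


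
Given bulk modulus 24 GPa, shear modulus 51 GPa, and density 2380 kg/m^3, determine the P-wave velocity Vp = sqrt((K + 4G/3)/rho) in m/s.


First compute the effective modulus:
K + 4G/3 = 24e9 + 4*51e9/3 = 92000000000.0 Pa
Then divide by density:
92000000000.0 / 2380 = 38655462.1849 Pa/(kg/m^3)
Take the square root:
Vp = sqrt(38655462.1849) = 6217.35 m/s

6217.35


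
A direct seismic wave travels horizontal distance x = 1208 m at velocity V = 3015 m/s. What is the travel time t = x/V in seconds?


t = x / V
= 1208 / 3015
= 0.4007 s

0.4007


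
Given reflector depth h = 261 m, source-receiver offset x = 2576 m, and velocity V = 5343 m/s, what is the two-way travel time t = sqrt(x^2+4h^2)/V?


x^2 + 4h^2 = 2576^2 + 4*261^2 = 6635776 + 272484 = 6908260
sqrt(6908260) = 2628.3569
t = 2628.3569 / 5343 = 0.4919 s

0.4919


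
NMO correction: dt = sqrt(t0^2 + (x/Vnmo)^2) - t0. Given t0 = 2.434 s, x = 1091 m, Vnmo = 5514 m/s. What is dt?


x/Vnmo = 1091/5514 = 0.19786
(x/Vnmo)^2 = 0.039149
t0^2 = 5.924356
sqrt(5.924356 + 0.039149) = 2.442029
dt = 2.442029 - 2.434 = 0.008029

0.008029


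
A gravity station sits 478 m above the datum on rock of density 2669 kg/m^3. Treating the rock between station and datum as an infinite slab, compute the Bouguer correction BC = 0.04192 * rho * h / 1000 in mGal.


BC = 0.04192 * rho * h / 1000
= 0.04192 * 2669 * 478 / 1000
= 53.4808 mGal

53.4808


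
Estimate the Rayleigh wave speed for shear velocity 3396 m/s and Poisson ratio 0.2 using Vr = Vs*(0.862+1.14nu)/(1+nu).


Numerator factor = 0.862 + 1.14*0.2 = 1.09
Denominator = 1 + 0.2 = 1.2
Vr = 3396 * 1.09 / 1.2 = 3084.7 m/s

3084.7


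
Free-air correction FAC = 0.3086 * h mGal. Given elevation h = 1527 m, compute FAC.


FAC = 0.3086 * h
= 0.3086 * 1527
= 471.2322 mGal

471.2322


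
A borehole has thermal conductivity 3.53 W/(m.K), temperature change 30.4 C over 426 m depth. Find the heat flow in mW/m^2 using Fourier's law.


q = k * dT / dz * 1000
= 3.53 * 30.4 / 426 * 1000
= 0.251906 * 1000
= 251.9061 mW/m^2

251.9061


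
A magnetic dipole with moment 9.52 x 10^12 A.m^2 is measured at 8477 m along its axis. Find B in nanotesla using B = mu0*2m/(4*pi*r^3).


m = 9.52 x 10^12 = 9520000000000 A.m^2
2m = 19040000000000 A.m^2
r^3 = 8477^3 = 609153227333
B = (4pi*10^-7) * 19040000000000 / (4*pi * 609153227333) * 1e9
= 23926369.64974 / 7654845215599.46 * 1e9
= 3125.6504 nT

3125.6504


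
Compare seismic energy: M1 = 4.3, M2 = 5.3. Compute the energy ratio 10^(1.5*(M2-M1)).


M2 - M1 = 5.3 - 4.3 = 1.0
1.5 * 1.0 = 1.5
ratio = 10^1.5 = 31.62

31.62


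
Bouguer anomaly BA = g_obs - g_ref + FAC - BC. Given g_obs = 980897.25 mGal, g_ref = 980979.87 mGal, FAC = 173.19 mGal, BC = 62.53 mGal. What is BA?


BA = g_obs - g_ref + FAC - BC
= 980897.25 - 980979.87 + 173.19 - 62.53
= 28.04 mGal

28.04


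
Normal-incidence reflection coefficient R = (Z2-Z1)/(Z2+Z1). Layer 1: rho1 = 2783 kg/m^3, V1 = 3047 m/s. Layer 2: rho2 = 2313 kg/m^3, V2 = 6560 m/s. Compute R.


Z1 = 2783 * 3047 = 8479801
Z2 = 2313 * 6560 = 15173280
R = (15173280 - 8479801) / (15173280 + 8479801) = 6693479 / 23653081 = 0.283

0.283


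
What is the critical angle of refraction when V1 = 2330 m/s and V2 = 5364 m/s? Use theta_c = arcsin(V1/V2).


V1/V2 = 2330/5364 = 0.434377
theta_c = arcsin(0.434377) = 25.7457 degrees

25.7457


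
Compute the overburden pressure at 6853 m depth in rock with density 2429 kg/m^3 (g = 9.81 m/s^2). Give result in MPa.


P = rho * g * z / 1e6
= 2429 * 9.81 * 6853 / 1e6
= 163296641.97 / 1e6
= 163.2966 MPa

163.2966


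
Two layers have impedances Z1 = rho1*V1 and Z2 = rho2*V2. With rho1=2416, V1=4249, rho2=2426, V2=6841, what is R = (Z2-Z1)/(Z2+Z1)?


Z1 = 2416 * 4249 = 10265584
Z2 = 2426 * 6841 = 16596266
R = (16596266 - 10265584) / (16596266 + 10265584) = 6330682 / 26861850 = 0.2357

0.2357


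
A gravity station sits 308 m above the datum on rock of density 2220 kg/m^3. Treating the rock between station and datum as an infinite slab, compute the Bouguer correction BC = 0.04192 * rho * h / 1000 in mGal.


BC = 0.04192 * rho * h / 1000
= 0.04192 * 2220 * 308 / 1000
= 28.6632 mGal

28.6632


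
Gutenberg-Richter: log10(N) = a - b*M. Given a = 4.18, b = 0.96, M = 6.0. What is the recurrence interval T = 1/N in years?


log10(N) = 4.18 - 0.96*6.0 = -1.58
N = 10^-1.58 = 0.026303
T = 1/N = 1/0.026303 = 38.0189 years

38.0189


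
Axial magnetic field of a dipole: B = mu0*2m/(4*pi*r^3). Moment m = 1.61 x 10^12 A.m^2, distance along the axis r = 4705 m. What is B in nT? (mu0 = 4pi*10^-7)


m = 1.61 x 10^12 = 1610000000000 A.m^2
2m = 3220000000000 A.m^2
r^3 = 4705^3 = 104154702625
B = (4pi*10^-7) * 3220000000000 / (4*pi * 104154702625) * 1e9
= 4046371.337824 / 1308846594414.12 * 1e9
= 3091.5551 nT

3091.5551


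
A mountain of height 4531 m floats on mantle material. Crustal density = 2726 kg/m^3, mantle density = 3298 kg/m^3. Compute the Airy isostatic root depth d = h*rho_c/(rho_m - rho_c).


rho_m - rho_c = 3298 - 2726 = 572
d = 4531 * 2726 / 572
= 12351506 / 572
= 21593.54 m

21593.54


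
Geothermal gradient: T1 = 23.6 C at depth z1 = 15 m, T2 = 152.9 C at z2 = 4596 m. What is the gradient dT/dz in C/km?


dT = 152.9 - 23.6 = 129.3 C
dz = 4596 - 15 = 4581 m
gradient = dT/dz * 1000 = 129.3/4581 * 1000 = 28.2253 C/km

28.2253


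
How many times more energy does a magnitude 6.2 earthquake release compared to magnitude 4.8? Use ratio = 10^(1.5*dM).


M2 - M1 = 6.2 - 4.8 = 1.4
1.5 * 1.4 = 2.1
ratio = 10^2.1 = 125.89

125.89


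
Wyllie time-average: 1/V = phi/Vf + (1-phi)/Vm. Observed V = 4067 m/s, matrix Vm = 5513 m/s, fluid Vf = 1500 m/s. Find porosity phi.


1/V - 1/Vm = 1/4067 - 1/5513 = 6.449e-05
1/Vf - 1/Vm = 1/1500 - 1/5513 = 0.00048528
phi = 6.449e-05 / 0.00048528 = 0.1329

0.1329


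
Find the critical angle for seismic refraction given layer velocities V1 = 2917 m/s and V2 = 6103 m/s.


V1/V2 = 2917/6103 = 0.477962
theta_c = arcsin(0.477962) = 28.5524 degrees

28.5524


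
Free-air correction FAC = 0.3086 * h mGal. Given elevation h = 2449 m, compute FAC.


FAC = 0.3086 * h
= 0.3086 * 2449
= 755.7614 mGal

755.7614


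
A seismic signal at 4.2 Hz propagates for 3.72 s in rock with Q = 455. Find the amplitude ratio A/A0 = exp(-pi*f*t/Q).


pi*f*t/Q = pi*4.2*3.72/455 = 0.107877
A/A0 = exp(-0.107877) = 0.897738

0.897738


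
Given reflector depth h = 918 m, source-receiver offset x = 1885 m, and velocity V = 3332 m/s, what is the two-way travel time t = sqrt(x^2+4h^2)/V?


x^2 + 4h^2 = 1885^2 + 4*918^2 = 3553225 + 3370896 = 6924121
sqrt(6924121) = 2631.3725
t = 2631.3725 / 3332 = 0.7897 s

0.7897


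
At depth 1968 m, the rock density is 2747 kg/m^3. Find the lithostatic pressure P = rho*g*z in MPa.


P = rho * g * z / 1e6
= 2747 * 9.81 * 1968 / 1e6
= 53033801.76 / 1e6
= 53.0338 MPa

53.0338


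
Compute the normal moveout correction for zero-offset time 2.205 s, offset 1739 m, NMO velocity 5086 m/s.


x/Vnmo = 1739/5086 = 0.341919
(x/Vnmo)^2 = 0.116909
t0^2 = 4.862025
sqrt(4.862025 + 0.116909) = 2.231352
dt = 2.231352 - 2.205 = 0.026352

0.026352


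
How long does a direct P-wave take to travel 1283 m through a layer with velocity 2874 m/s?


t = x / V
= 1283 / 2874
= 0.4464 s

0.4464


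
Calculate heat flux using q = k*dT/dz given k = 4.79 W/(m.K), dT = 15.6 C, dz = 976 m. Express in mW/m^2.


q = k * dT / dz * 1000
= 4.79 * 15.6 / 976 * 1000
= 0.076561 * 1000
= 76.5615 mW/m^2

76.5615


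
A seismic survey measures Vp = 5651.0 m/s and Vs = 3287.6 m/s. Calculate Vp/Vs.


Vp/Vs = 5651.0 / 3287.6
= 1.7189

1.7189


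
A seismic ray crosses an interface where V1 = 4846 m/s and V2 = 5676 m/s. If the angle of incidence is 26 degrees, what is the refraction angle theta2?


sin(theta1) = sin(26 deg) = 0.438371
sin(theta2) = V2/V1 * sin(theta1) = 5676/4846 * 0.438371 = 0.513453
theta2 = arcsin(0.513453) = 30.8941 degrees

30.8941


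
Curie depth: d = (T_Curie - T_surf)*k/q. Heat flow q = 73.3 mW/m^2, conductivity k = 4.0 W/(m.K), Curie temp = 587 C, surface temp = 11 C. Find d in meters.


T_Curie - T_surf = 587 - 11 = 576 C
Convert q to W/m^2: 73.3 mW/m^2 = 0.0733 W/m^2
d = 576 * 4.0 / 0.0733 = 31432.47 m

31432.47


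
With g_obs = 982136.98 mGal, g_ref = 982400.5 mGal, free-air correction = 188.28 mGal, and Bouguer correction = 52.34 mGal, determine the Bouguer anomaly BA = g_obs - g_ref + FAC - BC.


BA = g_obs - g_ref + FAC - BC
= 982136.98 - 982400.5 + 188.28 - 52.34
= -127.58 mGal

-127.58


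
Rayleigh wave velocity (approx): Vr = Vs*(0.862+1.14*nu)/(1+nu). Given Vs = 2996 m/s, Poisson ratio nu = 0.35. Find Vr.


Numerator factor = 0.862 + 1.14*0.35 = 1.261
Denominator = 1 + 0.35 = 1.35
Vr = 2996 * 1.261 / 1.35 = 2798.49 m/s

2798.49


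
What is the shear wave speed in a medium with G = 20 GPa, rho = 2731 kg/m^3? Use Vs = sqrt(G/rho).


Convert G to Pa: G = 20e9 Pa
Compute G/rho = 20e9 / 2731 = 7323324.7895
Vs = sqrt(7323324.7895) = 2706.16 m/s

2706.16


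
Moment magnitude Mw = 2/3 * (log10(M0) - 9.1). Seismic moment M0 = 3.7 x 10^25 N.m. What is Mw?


log10(M0) = log10(3.7 x 10^25) = 25.5682
Mw = 2/3 * (25.5682 - 9.1)
= 2/3 * 16.4682
= 10.98

10.98


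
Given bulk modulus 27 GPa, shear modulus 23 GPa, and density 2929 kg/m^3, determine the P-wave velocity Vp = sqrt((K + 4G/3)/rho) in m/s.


First compute the effective modulus:
K + 4G/3 = 27e9 + 4*23e9/3 = 57666666666.67 Pa
Then divide by density:
57666666666.67 / 2929 = 19688175.7141 Pa/(kg/m^3)
Take the square root:
Vp = sqrt(19688175.7141) = 4437.14 m/s

4437.14


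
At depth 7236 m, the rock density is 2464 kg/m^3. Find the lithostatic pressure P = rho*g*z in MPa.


P = rho * g * z / 1e6
= 2464 * 9.81 * 7236 / 1e6
= 174907434.24 / 1e6
= 174.9074 MPa

174.9074


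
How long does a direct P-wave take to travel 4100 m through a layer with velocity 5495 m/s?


t = x / V
= 4100 / 5495
= 0.7461 s

0.7461


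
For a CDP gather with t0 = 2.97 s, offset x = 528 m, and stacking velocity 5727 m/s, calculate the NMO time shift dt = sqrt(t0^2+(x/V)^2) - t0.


x/Vnmo = 528/5727 = 0.092195
(x/Vnmo)^2 = 0.0085
t0^2 = 8.8209
sqrt(8.8209 + 0.0085) = 2.971431
dt = 2.971431 - 2.97 = 0.001431

0.001431


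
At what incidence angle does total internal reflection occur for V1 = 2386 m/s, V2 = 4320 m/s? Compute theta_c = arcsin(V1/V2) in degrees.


V1/V2 = 2386/4320 = 0.552315
theta_c = arcsin(0.552315) = 33.526 degrees

33.526


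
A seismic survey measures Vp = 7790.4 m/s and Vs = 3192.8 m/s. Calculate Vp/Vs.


Vp/Vs = 7790.4 / 3192.8
= 2.44

2.44


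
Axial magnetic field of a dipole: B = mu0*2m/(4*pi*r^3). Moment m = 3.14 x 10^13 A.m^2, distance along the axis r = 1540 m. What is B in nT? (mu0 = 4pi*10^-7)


m = 3.14 x 10^13 = 31400000000000 A.m^2
2m = 62800000000000 A.m^2
r^3 = 1540^3 = 3652264000
B = (4pi*10^-7) * 62800000000000 / (4*pi * 3652264000) * 1e9
= 78916807.458176 / 45895703005.48 * 1e9
= 1719481.3956 nT

1719481.3956
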